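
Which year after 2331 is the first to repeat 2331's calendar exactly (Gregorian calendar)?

Two years share a calendar iff Jan 1 falls on the same weekday and both are leap or both are common. 2331: Jan 1 is Thursday, common year.
2332: Jan 1 Friday, leap
2333: Jan 1 Sunday, common
2334: Jan 1 Monday, common
2335: Jan 1 Tuesday, common
2336: Jan 1 Wednesday, leap
2337: Jan 1 Friday, common
2338: Jan 1 Saturday, common
2339: Jan 1 Sunday, common
2340: Jan 1 Monday, leap
2341: Jan 1 Wednesday, common
2342: Jan 1 Thursday, common
2342 matches on both conditions.

2342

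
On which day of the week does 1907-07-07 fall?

January 1, 1907 is a Tuesday.
July 7 is day 188 of the year, i.e. 187 days after Jan 1.
187 mod 7 = 5, so advance 5 weekdays from Tuesday: Sunday.

Sunday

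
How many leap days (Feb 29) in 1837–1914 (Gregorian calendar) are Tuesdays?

2

Leap years in 1837–1914: 18 of them.
Feb 29 weekday advances by 5 (mod 7) from one leap year to the next four years later (or differs when a century non-leap intervenes).
Leap-day weekdays: 1840:Sat 1844:Thu 1848:Tue✓ 1852:Sun 1856:Fri 1860:Wed 1864:Mon 1868:Sat 1872:Thu 1876:Tue✓ 1880:Sun 1884:Fri 1888:Wed 1892:Mon 1896:Sat 1904:Mon 1908:Sat 1912:Thu
Tuesday: 1848, 1876 → 2.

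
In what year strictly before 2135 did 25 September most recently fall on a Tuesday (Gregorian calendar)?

2131

From one year to the next, a fixed date's weekday advances by 1, or by 2 when a Feb 29 lies between the two dates.
2135: September 25 is Sunday.
2134: Saturday (−1)
2133: Friday (−1)
2132: Thursday (−1)
2131: Tuesday (−2)
25 September falls on a Tuesday in 2131.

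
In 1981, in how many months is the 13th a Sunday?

2

Check the 13th of each month of 1981: Jan 13: Tue, Feb 13: Fri, Mar 13: Fri, Apr 13: Mon, May 13: Wed, Jun 13: Sat, Jul 13: Mon, Aug 13: Thu, Sep 13: Sun, Oct 13: Tue, Nov 13: Fri, Dec 13: Sun.
Sunday occurs in September, December — 2 months.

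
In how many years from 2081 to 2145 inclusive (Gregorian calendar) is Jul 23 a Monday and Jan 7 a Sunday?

7

Check each year's weekday for Jul 23 and Jan 7:
  2081: Wed/Tue  2082: Thu/Wed  2083: Fri/Thu  2084: Sun/Fri  2085: Mon/Sun ✓  2086: Tue/Mon  2087: Wed/Tue  2088: Fri/Wed  2089: Sat/Fri  2090: Sun/Sat  2091: Mon/Sun ✓  2092: Wed/Mon  2093: Thu/Wed  2094: Fri/Thu  …(37 more)…  2132: Wed/Mon  2133: Thu/Wed  2134: Fri/Thu  2135: Sat/Fri  2136: Mon/Sat  2137: Tue/Mon  2138: Wed/Tue  2139: Thu/Wed  2140: Sat/Thu  2141: Sun/Sat  2142: Mon/Sun ✓  2143: Tue/Mon  2144: Thu/Tue  2145: Fri/Thu
Both conditions hold in: 2085, 2091, 2103, 2114, 2125, 2131, 2142 — 7.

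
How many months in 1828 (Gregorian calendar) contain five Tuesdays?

A month of length L has five Tuesdays iff its first Tuesday is on day ≤ L−28 (so day 1–3 in a 31-day month, 1–2 in a 30-day month, day 1 in a leap February).
Checking each month of 1828: Jan starts Tue (31d) ✓; Feb starts Fri (29d); Mar starts Sat (31d); Apr starts Tue (30d) ✓; May starts Thu (31d); Jun starts Sun (30d); Jul starts Tue (31d) ✓; Aug starts Fri (31d); Sep starts Mon (30d) ✓; Oct starts Wed (31d); Nov starts Sat (30d); Dec starts Mon (31d) ✓.
Five-Tuesday months: January, April, July, September, December → 5.

5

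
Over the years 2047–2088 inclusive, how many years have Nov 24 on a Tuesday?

6

Track Nov 24's weekday year by year (advancing +1, or +2 across a Feb 29):
  2047: Sun  2048: Tue (+2) ✓  2049: Wed (+1)  2050: Thu (+1)  2051: Fri (+1)
  2052: Sun (+2)  2053: Mon (+1)  2054: Tue (+1) ✓  2055: Wed (+1)  2056: Fri (+2)
  2057: Sat (+1)  2058: Sun (+1)  2059: Mon (+1)  2060: Wed (+2)  … (14 more years) …
  2075: Sun (+1)  2076: Tue (+2) ✓  2077: Wed (+1)  2078: Thu (+1)  2079: Fri (+1)
  2080: Sun (+2)  2081: Mon (+1)  2082: Tue (+1) ✓  2083: Wed (+1)  2084: Fri (+2)
  2085: Sat (+1)  2086: Sun (+1)  2087: Mon (+1)  2088: Wed (+2)
Tuesday years: 2048, 2054, 2065, 2071, 2076, 2082 — 6 in total.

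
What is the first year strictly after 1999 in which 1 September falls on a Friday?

2000

From one year to the next, a fixed date's weekday advances by 1, or by 2 when a Feb 29 lies between the two dates.
1999: September 1 is Wednesday.
2000: Friday (+2)
1 September falls on a Friday in 2000.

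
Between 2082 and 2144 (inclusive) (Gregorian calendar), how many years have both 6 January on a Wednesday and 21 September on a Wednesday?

2

Check each year's weekday for 6 January and 21 September:
  2082: Tue/Mon  2083: Wed/Tue  2084: Thu/Thu  2085: Sat/Fri  2086: Sun/Sat  2087: Mon/Sun  2088: Tue/Tue  2089: Thu/Wed  2090: Fri/Thu  2091: Sat/Fri  2092: Sun/Sun  2093: Tue/Mon  2094: Wed/Tue  2095: Thu/Wed  …(35 more)…  2131: Sat/Fri  2132: Sun/Sun  2133: Tue/Mon  2134: Wed/Tue  2135: Thu/Wed  2136: Fri/Fri  2137: Sun/Sat  2138: Mon/Sun  2139: Tue/Mon  2140: Wed/Wed ✓  2141: Fri/Thu  2142: Sat/Fri  2143: Sun/Sat  2144: Mon/Mon
Both conditions hold in: 2112, 2140 — 2.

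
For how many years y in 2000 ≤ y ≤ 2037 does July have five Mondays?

17

July has 31 days; it has five Mondays when Monday falls among the first (month-length − 28) days — i.e. when July 1 is one of Monday/Sunday/Saturday.
July 1 by year: 2000:Sat✓ 2001:Sun✓ 2002:Mon✓ 2003:Tue 2004:Thu 2005:Fri 2006:Sat✓ 2007:Sun✓ 2008:Tue 2009:Wed 2010:Thu 2011:Fri 2012:Sun✓ 2013:Mon✓ 2014:Tue …(8 more)… 2023:Sat✓ 2024:Mon✓ 2025:Tue 2026:Wed 2027:Thu 2028:Sat✓ 2029:Sun✓ 2030:Mon✓ 2031:Tue 2032:Thu 2033:Fri 2034:Sat✓ 2035:Sun✓ 2036:Tue 2037:Wed
Years with five Mondays: 2000, 2001, 2002, 2006, 2007, 2012, 2013, 2017, 2018, 2019, 2023, 2024, 2028, 2029, 2030, 2034, 2035 → 17.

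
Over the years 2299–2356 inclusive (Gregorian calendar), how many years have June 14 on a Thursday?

Track June 14's weekday year by year (advancing +1, or +2 across a Feb 29):
  2299: Wed  2300: Thu (+1) ✓  2301: Fri (+1)  2302: Sat (+1)  2303: Sun (+1)
  2304: Tue (+2)  2305: Wed (+1)  2306: Thu (+1) ✓  2307: Fri (+1)  2308: Sun (+2)
  2309: Mon (+1)  2310: Tue (+1)  2311: Wed (+1)  2312: Fri (+2)  … (30 more years) …
  2343: Mon (+1)  2344: Wed (+2)  2345: Thu (+1) ✓  2346: Fri (+1)  2347: Sat (+1)
  2348: Mon (+2)  2349: Tue (+1)  2350: Wed (+1)  2351: Thu (+1) ✓  2352: Sat (+2)
  2353: Sun (+1)  2354: Mon (+1)  2355: Tue (+1)  2356: Thu (+2) ✓
Thursday years: 2300, 2306, 2317, 2323, 2328, 2334, 2345, 2351, 2356 — 9 in total.

9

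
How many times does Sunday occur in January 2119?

January 2119 has 31 days and begins on Sunday.
The first Sunday is January 1.
Sundays fall on 1, 8, 15, 22, 29 — that's 5.

5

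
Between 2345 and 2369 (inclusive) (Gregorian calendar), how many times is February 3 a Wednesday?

Track February 3's weekday year by year (advancing +1, or +2 across a Feb 29):
  2345: Sat  2346: Sun (+1)  2347: Mon (+1)  2348: Tue (+1)  2349: Thu (+2)
  2350: Fri (+1)  2351: Sat (+1)  2352: Sun (+1)  2353: Tue (+2)  2354: Wed (+1) ✓
  2355: Thu (+1)  2356: Fri (+1)  2357: Sun (+2)  2358: Mon (+1)  2359: Tue (+1)
  2360: Wed (+1) ✓  2361: Fri (+2)  2362: Sat (+1)  2363: Sun (+1)  2364: Mon (+1)
  2365: Wed (+2) ✓  2366: Thu (+1)  2367: Fri (+1)  2368: Sat (+1)  2369: Mon (+2)
Wednesday years: 2354, 2360, 2365 — 3 in total.

3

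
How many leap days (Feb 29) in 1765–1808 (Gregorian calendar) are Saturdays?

Leap years in 1765–1808: 10 of them.
Feb 29 weekday advances by 5 (mod 7) from one leap year to the next four years later (or differs when a century non-leap intervenes).
Leap-day weekdays: 1768:Mon 1772:Sat✓ 1776:Thu 1780:Tue 1784:Sun 1788:Fri 1792:Wed 1796:Mon 1804:Wed 1808:Mon
Saturday: 1772 → 1.

1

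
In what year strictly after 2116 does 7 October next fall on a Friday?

2118

From one year to the next, a fixed date's weekday advances by 1, or by 2 when a Feb 29 lies between the two dates.
2116: October 7 is Wednesday.
2117: Thursday (+1)
2118: Friday (+1)
7 October falls on a Friday in 2118.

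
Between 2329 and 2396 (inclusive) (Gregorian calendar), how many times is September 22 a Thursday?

10

Track September 22's weekday year by year (advancing +1, or +2 across a Feb 29):
  2329: Sun  2330: Mon (+1)  2331: Tue (+1)  2332: Thu (+2) ✓  2333: Fri (+1)
  2334: Sat (+1)  2335: Sun (+1)  2336: Tue (+2)  2337: Wed (+1)  2338: Thu (+1) ✓
  2339: Fri (+1)  2340: Sun (+2)  2341: Mon (+1)  2342: Tue (+1)  … (40 more years) …
  2383: Thu (+1) ✓  2384: Sat (+2)  2385: Sun (+1)  2386: Mon (+1)  2387: Tue (+1)
  2388: Thu (+2) ✓  2389: Fri (+1)  2390: Sat (+1)  2391: Sun (+1)  2392: Tue (+2)
  2393: Wed (+1)  2394: Thu (+1) ✓  2395: Fri (+1)  2396: Sun (+2)
Thursday years: 2332, 2338, 2349, 2355, 2360, 2366, 2377, 2383, 2388, 2394 — 10 in total.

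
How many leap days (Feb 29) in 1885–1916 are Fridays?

Leap years in 1885–1916: 7 of them.
Feb 29 weekday advances by 5 (mod 7) from one leap year to the next four years later (or differs when a century non-leap intervenes).
Leap-day weekdays: 1888:Wed 1892:Mon 1896:Sat 1904:Mon 1908:Sat 1912:Thu 1916:Tue
Friday: none → 0.

0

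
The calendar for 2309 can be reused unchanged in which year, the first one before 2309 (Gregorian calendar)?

Two years share a calendar iff Jan 1 falls on the same weekday and both are leap or both are common. 2309: Jan 1 is Friday, common year.
2308: Jan 1 Wednesday, leap
2307: Jan 1 Tuesday, common
2306: Jan 1 Monday, common
2305: Jan 1 Sunday, common
2304: Jan 1 Friday, leap
2303: Jan 1 Thursday, common
2302: Jan 1 Wednesday, common
2301: Jan 1 Tuesday, common
2300: Jan 1 Monday, common
2299: Jan 1 Sunday, common
2298: Jan 1 Saturday, common
2297: Jan 1 Friday, common
2297 matches on both conditions.

2297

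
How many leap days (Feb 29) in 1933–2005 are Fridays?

2

Leap years in 1933–2005: 18 of them.
Feb 29 weekday advances by 5 (mod 7) from one leap year to the next four years later (or differs when a century non-leap intervenes).
Leap-day weekdays: 1936:Sat 1940:Thu 1944:Tue 1948:Sun 1952:Fri✓ 1956:Wed 1960:Mon 1964:Sat 1968:Thu 1972:Tue 1976:Sun 1980:Fri✓ 1984:Wed 1988:Mon 1992:Sat 1996:Thu 2000:Tue 2004:Sun
Friday: 1952, 1980 → 2.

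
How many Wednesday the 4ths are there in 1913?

1

Check the 4th of each month of 1913: Jan 4: Sat, Feb 4: Tue, Mar 4: Tue, Apr 4: Fri, May 4: Sun, Jun 4: Wed, Jul 4: Fri, Aug 4: Mon, Sep 4: Thu, Oct 4: Sat, Nov 4: Tue, Dec 4: Thu.
Wednesday occurs in June — 1 month.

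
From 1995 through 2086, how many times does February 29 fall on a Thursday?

Leap years in 1995–2086: 23 of them.
Feb 29 weekday advances by 5 (mod 7) from one leap year to the next four years later (or differs when a century non-leap intervenes).
Leap-day weekdays: 1996:Thu✓ 2000:Tue 2004:Sun 2008:Fri 2012:Wed 2016:Mon 2020:Sat 2024:Thu✓ 2028:Tue 2032:Sun 2036:Fri 2040:Wed 2044:Mon 2048:Sat 2052:Thu✓ 2056:Tue 2060:Sun 2064:Fri 2068:Wed 2072:Mon 2076:Sat 2080:Thu✓ 2084:Tue
Thursday: 1996, 2024, 2052, 2080 → 4.

4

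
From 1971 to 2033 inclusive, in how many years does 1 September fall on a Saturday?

Track 1 September's weekday year by year (advancing +1, or +2 across a Feb 29):
  1971: Wed  1972: Fri (+2)  1973: Sat (+1) ✓  1974: Sun (+1)  1975: Mon (+1)
  1976: Wed (+2)  1977: Thu (+1)  1978: Fri (+1)  1979: Sat (+1) ✓  1980: Mon (+2)
  1981: Tue (+1)  1982: Wed (+1)  1983: Thu (+1)  1984: Sat (+2) ✓  … (35 more years) …
  2020: Tue (+2)  2021: Wed (+1)  2022: Thu (+1)  2023: Fri (+1)  2024: Sun (+2)
  2025: Mon (+1)  2026: Tue (+1)  2027: Wed (+1)  2028: Fri (+2)  2029: Sat (+1) ✓
  2030: Sun (+1)  2031: Mon (+1)  2032: Wed (+2)  2033: Thu (+1)
Saturday years: 1973, 1979, 1984, 1990, 2001, 2007, 2012, 2018, 2029 — 9 in total.

9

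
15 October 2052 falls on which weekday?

Tuesday

January 1, 2052 is a Monday.
October 15 is day 289 of the year, i.e. 288 days after Jan 1.
288 mod 7 = 1, so advance 1 weekday from Monday: Tuesday.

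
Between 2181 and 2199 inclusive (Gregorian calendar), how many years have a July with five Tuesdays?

July has 31 days; it has five Tuesdays when Tuesday falls among the first (month-length − 28) days — i.e. when July 1 is one of Tuesday/Monday/Sunday.
July 1 by year: 2181:Sun✓ 2182:Mon✓ 2183:Tue✓ 2184:Thu 2185:Fri 2186:Sat 2187:Sun✓ 2188:Tue✓ 2189:Wed 2190:Thu 2191:Fri 2192:Sun✓ 2193:Mon✓ 2194:Tue✓ 2195:Wed 2196:Fri 2197:Sat 2198:Sun✓ 2199:Mon✓
Years with five Tuesdays: 2181, 2182, 2183, 2187, 2188, 2192, 2193, 2194, 2198, 2199 → 10.

10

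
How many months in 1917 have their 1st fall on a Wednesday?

1

Check the 1st of each month of 1917: Jan 1: Mon, Feb 1: Thu, Mar 1: Thu, Apr 1: Sun, May 1: Tue, Jun 1: Fri, Jul 1: Sun, Aug 1: Wed, Sep 1: Sat, Oct 1: Mon, Nov 1: Thu, Dec 1: Sat.
Wednesday occurs in August — 1 month.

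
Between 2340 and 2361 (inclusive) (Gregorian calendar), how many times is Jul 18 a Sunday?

3

Track Jul 18's weekday year by year (advancing +1, or +2 across a Feb 29):
  2340: Thu  2341: Fri (+1)  2342: Sat (+1)  2343: Sun (+1) ✓  2344: Tue (+2)
  2345: Wed (+1)  2346: Thu (+1)  2347: Fri (+1)  2348: Sun (+2) ✓  2349: Mon (+1)
  2350: Tue (+1)  2351: Wed (+1)  2352: Fri (+2)  2353: Sat (+1)  2354: Sun (+1) ✓
  2355: Mon (+1)  2356: Wed (+2)  2357: Thu (+1)  2358: Fri (+1)  2359: Sat (+1)
  2360: Mon (+2)  2361: Tue (+1)
Sunday years: 2343, 2348, 2354 — 3 in total.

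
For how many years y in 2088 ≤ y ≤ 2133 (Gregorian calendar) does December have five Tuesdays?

19

December has 31 days; it has five Tuesdays when Tuesday falls among the first (month-length − 28) days — i.e. when December 1 is one of Tuesday/Monday/Sunday.
December 1 by year: 2088:Wed 2089:Thu 2090:Fri 2091:Sat 2092:Mon✓ 2093:Tue✓ 2094:Wed 2095:Thu 2096:Sat 2097:Sun✓ 2098:Mon✓ 2099:Tue✓ 2100:Wed 2101:Thu 2102:Fri …(16 more)… 2119:Fri 2120:Sun✓ 2121:Mon✓ 2122:Tue✓ 2123:Wed 2124:Fri 2125:Sat 2126:Sun✓ 2127:Mon✓ 2128:Wed 2129:Thu 2130:Fri 2131:Sat 2132:Mon✓ 2133:Tue✓
Years with five Tuesdays: 2092, 2093, 2097, 2098, 2099, 2104, 2105, 2109, 2110, 2111, 2115, 2116, 2120, 2121, 2122, 2126, 2127, 2132, 2133 → 19.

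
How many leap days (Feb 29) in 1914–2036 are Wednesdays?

4

Leap years in 1914–2036: 31 of them.
Feb 29 weekday advances by 5 (mod 7) from one leap year to the next four years later (or differs when a century non-leap intervenes).
Leap-day weekdays: 1916:Tue 1920:Sun 1924:Fri 1928:Wed✓ 1932:Mon 1936:Sat 1940:Thu 1944:Tue 1948:Sun 1952:Fri 1956:Wed✓ 1960:Mon 1964:Sat …(5 more)… 1988:Mon 1992:Sat 1996:Thu 2000:Tue 2004:Sun 2008:Fri 2012:Wed✓ 2016:Mon 2020:Sat 2024:Thu 2028:Tue 2032:Sun 2036:Fri
Wednesday: 1928, 1956, 1984, 2012 → 4.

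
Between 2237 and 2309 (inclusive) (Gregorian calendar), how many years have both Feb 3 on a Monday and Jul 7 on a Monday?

7

Check each year's weekday for Feb 3 and Jul 7:
  2237: Fri/Fri  2238: Sat/Sat  2239: Sun/Sun  2240: Mon/Tue  2241: Wed/Wed  2242: Thu/Thu  2243: Fri/Fri  2244: Sat/Sun  2245: Mon/Mon ✓  2246: Tue/Tue  2247: Wed/Wed  2248: Thu/Fri  2249: Sat/Sat  2250: Sun/Sun  …(45 more)…  2296: Mon/Tue  2297: Wed/Wed  2298: Thu/Thu  2299: Fri/Fri  2300: Sat/Sat  2301: Sun/Sun  2302: Mon/Mon ✓  2303: Tue/Tue  2304: Wed/Thu  2305: Fri/Fri  2306: Sat/Sat  2307: Sun/Sun  2308: Mon/Tue  2309: Wed/Wed
Both conditions hold in: 2245, 2251, 2262, 2273, 2279, 2290, 2302 — 7.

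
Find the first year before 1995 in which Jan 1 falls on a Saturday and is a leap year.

Jan 1 advances by 2 weekdays after a leap year and by 1 after a common year.
1995: Jan 1 is Sunday.
1994: Saturday
1993: Friday
1992: Wednesday (leap)
1991: Tuesday
1990: Monday
1989: Sunday
1988: Friday (leap)
1987: Thursday
1986: Wednesday
1985: Tuesday
1984: Sunday (leap)
1983: Saturday
1982: Friday
1981: Thursday
1980: Tuesday (leap)
1979: Monday
1978: Sunday
1977: Saturday
1976: Thursday (leap)
1975: Wednesday
1974: Tuesday
1973: Monday
1972: Saturday (leap)
1972 begins on a Saturday and is a leap year.

1972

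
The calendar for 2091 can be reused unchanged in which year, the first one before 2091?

2085

Two years share a calendar iff Jan 1 falls on the same weekday and both are leap or both are common. 2091: Jan 1 is Monday, common year.
2090: Jan 1 Sunday, common
2089: Jan 1 Saturday, common
2088: Jan 1 Thursday, leap
2087: Jan 1 Wednesday, common
2086: Jan 1 Tuesday, common
2085: Jan 1 Monday, common
2085 matches on both conditions.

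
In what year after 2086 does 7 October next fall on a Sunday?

From one year to the next, a fixed date's weekday advances by 1, or by 2 when a Feb 29 lies between the two dates.
2086: October 7 is Monday.
2087: Tuesday (+1)
2088: Thursday (+2)
2089: Friday (+1)
2090: Saturday (+1)
2091: Sunday (+1)
7 October falls on a Sunday in 2091.

2091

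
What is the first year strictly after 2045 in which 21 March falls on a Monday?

From one year to the next, a fixed date's weekday advances by 1, or by 2 when a Feb 29 lies between the two dates.
2045: March 21 is Tuesday.
2046: Wednesday (+1)
2047: Thursday (+1)
2048: Saturday (+2)
2049: Sunday (+1)
2050: Monday (+1)
21 March falls on a Monday in 2050.

2050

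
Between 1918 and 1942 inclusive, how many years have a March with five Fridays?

March has 31 days; it has five Fridays when Friday falls among the first (month-length − 28) days — i.e. when March 1 is one of Friday/Thursday/Wednesday.
March 1 by year: 1918:Fri✓ 1919:Sat 1920:Mon 1921:Tue 1922:Wed✓ 1923:Thu✓ 1924:Sat 1925:Sun 1926:Mon 1927:Tue 1928:Thu✓ 1929:Fri✓ 1930:Sat 1931:Sun 1932:Tue 1933:Wed✓ 1934:Thu✓ 1935:Fri✓ 1936:Sun 1937:Mon 1938:Tue 1939:Wed✓ 1940:Fri✓ 1941:Sat 1942:Sun
Years with five Fridays: 1918, 1922, 1923, 1928, 1929, 1933, 1934, 1935, 1939, 1940 → 10.

10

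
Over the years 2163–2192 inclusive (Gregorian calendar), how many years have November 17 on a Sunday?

Track November 17's weekday year by year (advancing +1, or +2 across a Feb 29):
  2163: Thu  2164: Sat (+2)  2165: Sun (+1) ✓  2166: Mon (+1)  2167: Tue (+1)
  2168: Thu (+2)  2169: Fri (+1)  2170: Sat (+1)  2171: Sun (+1) ✓  2172: Tue (+2)
  2173: Wed (+1)  2174: Thu (+1)  2175: Fri (+1)  2176: Sun (+2) ✓  2177: Mon (+1)
  2178: Tue (+1)  2179: Wed (+1)  2180: Fri (+2)  2181: Sat (+1)  2182: Sun (+1) ✓
  2183: Mon (+1)  2184: Wed (+2)  2185: Thu (+1)  2186: Fri (+1)  2187: Sat (+1)
  2188: Mon (+2)  2189: Tue (+1)  2190: Wed (+1)  2191: Thu (+1)  2192: Sat (+2)
Sunday years: 2165, 2171, 2176, 2182 — 4 in total.

4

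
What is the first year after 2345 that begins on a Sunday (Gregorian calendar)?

Jan 1 advances by 2 weekdays after a leap year and by 1 after a common year.
2345: Jan 1 is Monday.
2346: Tuesday
2347: Wednesday
2348: Thursday (leap)
2349: Saturday
2350: Sunday
2350 begins on a Sunday

2350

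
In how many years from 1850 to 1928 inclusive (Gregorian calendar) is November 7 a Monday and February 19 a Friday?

3

Check each year's weekday for November 7 and February 19:
  1850: Thu/Tue  1851: Fri/Wed  1852: Sun/Thu  1853: Mon/Sat  1854: Tue/Sun  1855: Wed/Mon  1856: Fri/Tue  1857: Sat/Thu  1858: Sun/Fri  1859: Mon/Sat  1860: Wed/Sun  1861: Thu/Tue  1862: Fri/Wed  1863: Sat/Thu  …(51 more)…  1915: Sun/Fri  1916: Tue/Sat  1917: Wed/Mon  1918: Thu/Tue  1919: Fri/Wed  1920: Sun/Thu  1921: Mon/Sat  1922: Tue/Sun  1923: Wed/Mon  1924: Fri/Tue  1925: Sat/Thu  1926: Sun/Fri  1927: Mon/Sat  1928: Wed/Sun
Both conditions hold in: 1864, 1892, 1904 — 3.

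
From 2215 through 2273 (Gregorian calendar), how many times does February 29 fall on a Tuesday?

2

Leap years in 2215–2273: 15 of them.
Feb 29 weekday advances by 5 (mod 7) from one leap year to the next four years later (or differs when a century non-leap intervenes).
Leap-day weekdays: 2216:Thu 2220:Tue✓ 2224:Sun 2228:Fri 2232:Wed 2236:Mon 2240:Sat 2244:Thu 2248:Tue✓ 2252:Sun 2256:Fri 2260:Wed 2264:Mon 2268:Sat 2272:Thu
Tuesday: 2220, 2248 → 2.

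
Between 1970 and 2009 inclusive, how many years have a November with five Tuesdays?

November has 30 days; it has five Tuesdays when Tuesday falls among the first (month-length − 28) days — i.e. when November 1 is one of Tuesday/Monday.
November 1 by year: 1970:Sun 1971:Mon✓ 1972:Wed 1973:Thu 1974:Fri 1975:Sat 1976:Mon✓ 1977:Tue✓ 1978:Wed 1979:Thu 1980:Sat 1981:Sun 1982:Mon✓ 1983:Tue✓ 1984:Thu …(10 more)… 1995:Wed 1996:Fri 1997:Sat 1998:Sun 1999:Mon✓ 2000:Wed 2001:Thu 2002:Fri 2003:Sat 2004:Mon✓ 2005:Tue✓ 2006:Wed 2007:Thu 2008:Sat 2009:Sun
Years with five Tuesdays: 1971, 1976, 1977, 1982, 1983, 1988, 1993, 1994, 1999, 2004, 2005 → 11.

11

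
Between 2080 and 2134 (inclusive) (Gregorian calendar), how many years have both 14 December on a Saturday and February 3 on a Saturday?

Check each year's weekday for 14 December and February 3:
  2080: Sat/Sat ✓  2081: Sun/Mon  2082: Mon/Tue  2083: Tue/Wed  2084: Thu/Thu  2085: Fri/Sat  2086: Sat/Sun  2087: Sun/Mon  2088: Tue/Tue  2089: Wed/Thu  2090: Thu/Fri  2091: Fri/Sat  2092: Sun/Sun  2093: Mon/Tue  …(27 more)…  2121: Sun/Mon  2122: Mon/Tue  2123: Tue/Wed  2124: Thu/Thu  2125: Fri/Sat  2126: Sat/Sun  2127: Sun/Mon  2128: Tue/Tue  2129: Wed/Thu  2130: Thu/Fri  2131: Fri/Sat  2132: Sun/Sun  2133: Mon/Tue  2134: Tue/Wed
Both conditions hold in: 2080, 2120 — 2.

2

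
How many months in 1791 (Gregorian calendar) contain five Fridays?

A month of length L has five Fridays iff its first Friday is on day ≤ L−28 (so day 1–3 in a 31-day month, 1–2 in a 30-day month, day 1 in a leap February).
Checking each month of 1791: Jan starts Sat (31d); Feb starts Tue (28d); Mar starts Tue (31d); Apr starts Fri (30d) ✓; May starts Sun (31d); Jun starts Wed (30d); Jul starts Fri (31d) ✓; Aug starts Mon (31d); Sep starts Thu (30d) ✓; Oct starts Sat (31d); Nov starts Tue (30d); Dec starts Thu (31d) ✓.
Five-Friday months: April, July, September, December → 4.

4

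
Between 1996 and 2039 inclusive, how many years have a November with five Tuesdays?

13

November has 30 days; it has five Tuesdays when Tuesday falls among the first (month-length − 28) days — i.e. when November 1 is one of Tuesday/Monday.
November 1 by year: 1996:Fri 1997:Sat 1998:Sun 1999:Mon✓ 2000:Wed 2001:Thu 2002:Fri 2003:Sat 2004:Mon✓ 2005:Tue✓ 2006:Wed 2007:Thu 2008:Sat 2009:Sun 2010:Mon✓ …(14 more)… 2025:Sat 2026:Sun 2027:Mon✓ 2028:Wed 2029:Thu 2030:Fri 2031:Sat 2032:Mon✓ 2033:Tue✓ 2034:Wed 2035:Thu 2036:Sat 2037:Sun 2038:Mon✓ 2039:Tue✓
Years with five Tuesdays: 1999, 2004, 2005, 2010, 2011, 2016, 2021, 2022, 2027, 2032, 2033, 2038, 2039 → 13.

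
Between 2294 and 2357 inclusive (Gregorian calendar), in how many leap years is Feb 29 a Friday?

Leap years in 2294–2357: 15 of them.
Feb 29 weekday advances by 5 (mod 7) from one leap year to the next four years later (or differs when a century non-leap intervenes).
Leap-day weekdays: 2296:Sat 2304:Mon 2308:Sat 2312:Thu 2316:Tue 2320:Sun 2324:Fri✓ 2328:Wed 2332:Mon 2336:Sat 2340:Thu 2344:Tue 2348:Sun 2352:Fri✓ 2356:Wed
Friday: 2324, 2352 → 2.

2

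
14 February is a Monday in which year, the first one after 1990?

1994

From one year to the next, a fixed date's weekday advances by 1, or by 2 when a Feb 29 lies between the two dates.
1990: February 14 is Wednesday.
1991: Thursday (+1)
1992: Friday (+1)
1993: Sunday (+2)
1994: Monday (+1)
14 February falls on a Monday in 1994.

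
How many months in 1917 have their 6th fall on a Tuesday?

Check the 6th of each month of 1917: Jan 6: Sat, Feb 6: Tue, Mar 6: Tue, Apr 6: Fri, May 6: Sun, Jun 6: Wed, Jul 6: Fri, Aug 6: Mon, Sep 6: Thu, Oct 6: Sat, Nov 6: Tue, Dec 6: Thu.
Tuesday occurs in February, March, November — 3 months.

3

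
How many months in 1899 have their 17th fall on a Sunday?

2

Check the 17th of each month of 1899: Jan 17: Tue, Feb 17: Fri, Mar 17: Fri, Apr 17: Mon, May 17: Wed, Jun 17: Sat, Jul 17: Mon, Aug 17: Thu, Sep 17: Sun, Oct 17: Tue, Nov 17: Fri, Dec 17: Sun.
Sunday occurs in September, December — 2 months.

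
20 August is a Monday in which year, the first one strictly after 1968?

1973

From one year to the next, a fixed date's weekday advances by 1, or by 2 when a Feb 29 lies between the two dates.
1968: August 20 is Tuesday.
1969: Wednesday (+1)
1970: Thursday (+1)
1971: Friday (+1)
1972: Sunday (+2)
1973: Monday (+1)
20 August falls on a Monday in 1973.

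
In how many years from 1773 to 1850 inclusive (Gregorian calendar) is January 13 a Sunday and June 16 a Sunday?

Check each year's weekday for January 13 and June 16:
  1773: Wed/Wed  1774: Thu/Thu  1775: Fri/Fri  1776: Sat/Sun  1777: Mon/Mon  1778: Tue/Tue  1779: Wed/Wed  1780: Thu/Fri  1781: Sat/Sat  1782: Sun/Sun ✓  1783: Mon/Mon  1784: Tue/Wed  1785: Thu/Thu  1786: Fri/Fri  …(50 more)…  1837: Fri/Fri  1838: Sat/Sat  1839: Sun/Sun ✓  1840: Mon/Tue  1841: Wed/Wed  1842: Thu/Thu  1843: Fri/Fri  1844: Sat/Sun  1845: Mon/Mon  1846: Tue/Tue  1847: Wed/Wed  1848: Thu/Fri  1849: Sat/Sat  1850: Sun/Sun ✓
Both conditions hold in: 1782, 1793, 1799, 1805, 1811, 1822, 1833, 1839, 1850 — 9.

9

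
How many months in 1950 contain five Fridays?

4

A month of length L has five Fridays iff its first Friday is on day ≤ L−28 (so day 1–3 in a 31-day month, 1–2 in a 30-day month, day 1 in a leap February).
Checking each month of 1950: Jan starts Sun (31d); Feb starts Wed (28d); Mar starts Wed (31d) ✓; Apr starts Sat (30d); May starts Mon (31d); Jun starts Thu (30d) ✓; Jul starts Sat (31d); Aug starts Tue (31d); Sep starts Fri (30d) ✓; Oct starts Sun (31d); Nov starts Wed (30d); Dec starts Fri (31d) ✓.
Five-Friday months: March, June, September, December → 4.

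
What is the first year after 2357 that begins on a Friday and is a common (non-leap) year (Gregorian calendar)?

Jan 1 advances by 2 weekdays after a leap year and by 1 after a common year.
2357: Jan 1 is Tuesday.
2358: Wednesday
2359: Thursday
2360: Friday (leap)
2361: Sunday
2362: Monday
2363: Tuesday
2364: Wednesday (leap)
2365: Friday
2365 begins on a Friday and is a common year.

2365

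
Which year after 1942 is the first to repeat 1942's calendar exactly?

1953

Two years share a calendar iff Jan 1 falls on the same weekday and both are leap or both are common. 1942: Jan 1 is Thursday, common year.
1943: Jan 1 Friday, common
1944: Jan 1 Saturday, leap
1945: Jan 1 Monday, common
1946: Jan 1 Tuesday, common
1947: Jan 1 Wednesday, common
1948: Jan 1 Thursday, leap
1949: Jan 1 Saturday, common
1950: Jan 1 Sunday, common
1951: Jan 1 Monday, common
1952: Jan 1 Tuesday, leap
1953: Jan 1 Thursday, common
1953 matches on both conditions.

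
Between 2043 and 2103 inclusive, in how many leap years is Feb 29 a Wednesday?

2

Leap years in 2043–2103: 14 of them.
Feb 29 weekday advances by 5 (mod 7) from one leap year to the next four years later (or differs when a century non-leap intervenes).
Leap-day weekdays: 2044:Mon 2048:Sat 2052:Thu 2056:Tue 2060:Sun 2064:Fri 2068:Wed✓ 2072:Mon 2076:Sat 2080:Thu 2084:Tue 2088:Sun 2092:Fri 2096:Wed✓
Wednesday: 2068, 2096 → 2.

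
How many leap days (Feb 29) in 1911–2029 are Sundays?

4

Leap years in 1911–2029: 30 of them.
Feb 29 weekday advances by 5 (mod 7) from one leap year to the next four years later (or differs when a century non-leap intervenes).
Leap-day weekdays: 1912:Thu 1916:Tue 1920:Sun✓ 1924:Fri 1928:Wed 1932:Mon 1936:Sat 1940:Thu 1944:Tue 1948:Sun✓ 1952:Fri 1956:Wed 1960:Mon …(4 more)… 1980:Fri 1984:Wed 1988:Mon 1992:Sat 1996:Thu 2000:Tue 2004:Sun✓ 2008:Fri 2012:Wed 2016:Mon 2020:Sat 2024:Thu 2028:Tue
Sunday: 1920, 1948, 1976, 2004 → 4.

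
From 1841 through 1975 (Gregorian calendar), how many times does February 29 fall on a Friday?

4

Leap years in 1841–1975: 32 of them.
Feb 29 weekday advances by 5 (mod 7) from one leap year to the next four years later (or differs when a century non-leap intervenes).
Leap-day weekdays: 1844:Thu 1848:Tue 1852:Sun 1856:Fri✓ 1860:Wed 1864:Mon 1868:Sat 1872:Thu 1876:Tue 1880:Sun 1884:Fri✓ 1888:Wed 1892:Mon …(6 more)… 1924:Fri✓ 1928:Wed 1932:Mon 1936:Sat 1940:Thu 1944:Tue 1948:Sun 1952:Fri✓ 1956:Wed 1960:Mon 1964:Sat 1968:Thu 1972:Tue
Friday: 1856, 1884, 1924, 1952 → 4.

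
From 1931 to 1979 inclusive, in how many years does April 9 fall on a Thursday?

7

Track April 9's weekday year by year (advancing +1, or +2 across a Feb 29):
  1931: Thu ✓  1932: Sat (+2)  1933: Sun (+1)  1934: Mon (+1)  1935: Tue (+1)
  1936: Thu (+2) ✓  1937: Fri (+1)  1938: Sat (+1)  1939: Sun (+1)  1940: Tue (+2)
  1941: Wed (+1)  1942: Thu (+1) ✓  1943: Fri (+1)  1944: Sun (+2)  … (21 more years) …
  1966: Sat (+1)  1967: Sun (+1)  1968: Tue (+2)  1969: Wed (+1)  1970: Thu (+1) ✓
  1971: Fri (+1)  1972: Sun (+2)  1973: Mon (+1)  1974: Tue (+1)  1975: Wed (+1)
  1976: Fri (+2)  1977: Sat (+1)  1978: Sun (+1)  1979: Mon (+1)
Thursday years: 1931, 1936, 1942, 1953, 1959, 1964, 1970 — 7 in total.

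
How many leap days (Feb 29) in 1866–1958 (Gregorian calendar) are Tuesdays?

3

Leap years in 1866–1958: 22 of them.
Feb 29 weekday advances by 5 (mod 7) from one leap year to the next four years later (or differs when a century non-leap intervenes).
Leap-day weekdays: 1868:Sat 1872:Thu 1876:Tue✓ 1880:Sun 1884:Fri 1888:Wed 1892:Mon 1896:Sat 1904:Mon 1908:Sat 1912:Thu 1916:Tue✓ 1920:Sun 1924:Fri 1928:Wed 1932:Mon 1936:Sat 1940:Thu 1944:Tue✓ 1948:Sun 1952:Fri 1956:Wed
Tuesday: 1876, 1916, 1944 → 3.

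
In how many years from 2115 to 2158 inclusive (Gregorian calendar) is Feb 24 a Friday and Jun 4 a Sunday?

5

Check each year's weekday for Feb 24 and Jun 4:
  2115: Sun/Tue  2116: Mon/Thu  2117: Wed/Fri  2118: Thu/Sat  2119: Fri/Sun ✓  2120: Sat/Tue  2121: Mon/Wed  2122: Tue/Thu  2123: Wed/Fri  2124: Thu/Sun  2125: Sat/Mon  2126: Sun/Tue  2127: Mon/Wed  2128: Tue/Fri  …(16 more)…  2145: Wed/Fri  2146: Thu/Sat  2147: Fri/Sun ✓  2148: Sat/Tue  2149: Mon/Wed  2150: Tue/Thu  2151: Wed/Fri  2152: Thu/Sun  2153: Sat/Mon  2154: Sun/Tue  2155: Mon/Wed  2156: Tue/Fri  2157: Thu/Sat  2158: Fri/Sun ✓
Both conditions hold in: 2119, 2130, 2141, 2147, 2158 — 5.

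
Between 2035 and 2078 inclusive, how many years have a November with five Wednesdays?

November has 30 days; it has five Wednesdays when Wednesday falls among the first (month-length − 28) days — i.e. when November 1 is one of Wednesday/Tuesday.
November 1 by year: 2035:Thu 2036:Sat 2037:Sun 2038:Mon 2039:Tue✓ 2040:Thu 2041:Fri 2042:Sat 2043:Sun 2044:Tue✓ 2045:Wed✓ 2046:Thu 2047:Fri 2048:Sun 2049:Mon …(14 more)… 2064:Sat 2065:Sun 2066:Mon 2067:Tue✓ 2068:Thu 2069:Fri 2070:Sat 2071:Sun 2072:Tue✓ 2073:Wed✓ 2074:Thu 2075:Fri 2076:Sun 2077:Mon 2078:Tue✓
Years with five Wednesdays: 2039, 2044, 2045, 2050, 2051, 2056, 2061, 2062, 2067, 2072, 2073, 2078 → 12.

12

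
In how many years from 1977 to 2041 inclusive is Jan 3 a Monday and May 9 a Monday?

Check each year's weekday for Jan 3 and May 9:
  1977: Mon/Mon ✓  1978: Tue/Tue  1979: Wed/Wed  1980: Thu/Fri  1981: Sat/Sat  1982: Sun/Sun  1983: Mon/Mon ✓  1984: Tue/Wed  1985: Thu/Thu  1986: Fri/Fri  1987: Sat/Sat  1988: Sun/Mon  1989: Tue/Tue  1990: Wed/Wed  …(37 more)…  2028: Mon/Tue  2029: Wed/Wed  2030: Thu/Thu  2031: Fri/Fri  2032: Sat/Sun  2033: Mon/Mon ✓  2034: Tue/Tue  2035: Wed/Wed  2036: Thu/Fri  2037: Sat/Sat  2038: Sun/Sun  2039: Mon/Mon ✓  2040: Tue/Wed  2041: Thu/Thu
Both conditions hold in: 1977, 1983, 1994, 2005, 2011, 2022, 2033, 2039 — 8.

8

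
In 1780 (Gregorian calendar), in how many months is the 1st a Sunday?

1

Check the 1st of each month of 1780: Jan 1: Sat, Feb 1: Tue, Mar 1: Wed, Apr 1: Sat, May 1: Mon, Jun 1: Thu, Jul 1: Sat, Aug 1: Tue, Sep 1: Fri, Oct 1: Sun, Nov 1: Wed, Dec 1: Fri.
Sunday occurs in October — 1 month.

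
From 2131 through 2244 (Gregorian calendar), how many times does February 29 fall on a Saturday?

4

Leap years in 2131–2244: 28 of them.
Feb 29 weekday advances by 5 (mod 7) from one leap year to the next four years later (or differs when a century non-leap intervenes).
Leap-day weekdays: 2132:Fri 2136:Wed 2140:Mon 2144:Sat✓ 2148:Thu 2152:Tue 2156:Sun 2160:Fri 2164:Wed 2168:Mon 2172:Sat✓ 2176:Thu 2180:Tue 2184:Sun 2188:Fri 2192:Wed 2196:Mon 2204:Wed 2208:Mon 2212:Sat✓ 2216:Thu 2220:Tue 2224:Sun 2228:Fri 2232:Wed 2236:Mon 2240:Sat✓ 2244:Thu
Saturday: 2144, 2172, 2212, 2240 → 4.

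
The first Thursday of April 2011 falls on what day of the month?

7

April 1, 2011 is a Friday, so the first Thursday is the 7th.
The first Thursday is 7 + 0 = 7.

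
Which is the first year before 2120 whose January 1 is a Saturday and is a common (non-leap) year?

Jan 1 advances by 2 weekdays after a leap year and by 1 after a common year.
2120: Jan 1 is Monday (leap).
2119: Sunday
2118: Saturday
2118 begins on a Saturday and is a common year.

2118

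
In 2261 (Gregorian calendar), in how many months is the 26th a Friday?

2

Check the 26th of each month of 2261: Jan 26: Sat, Feb 26: Tue, Mar 26: Tue, Apr 26: Fri, May 26: Sun, Jun 26: Wed, Jul 26: Fri, Aug 26: Mon, Sep 26: Thu, Oct 26: Sat, Nov 26: Tue, Dec 26: Thu.
Friday occurs in April, July — 2 months.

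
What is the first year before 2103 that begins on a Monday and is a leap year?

Jan 1 advances by 2 weekdays after a leap year and by 1 after a common year.
2103: Jan 1 is Monday.
2102: Sunday
2101: Saturday
2100: Friday
2099: Thursday
2098: Wednesday
2097: Tuesday
2096: Sunday (leap)
2095: Saturday
2094: Friday
2093: Thursday
2092: Tuesday (leap)
2091: Monday
2090: Sunday
2089: Saturday
2088: Thursday (leap)
2087: Wednesday
2086: Tuesday
2085: Monday
2084: Saturday (leap)
2083: Friday
2082: Thursday
2081: Wednesday
2080: Monday (leap)
2080 begins on a Monday and is a leap year.

2080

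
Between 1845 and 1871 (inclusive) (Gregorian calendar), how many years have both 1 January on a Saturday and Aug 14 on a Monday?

1

Check each year's weekday for 1 January and Aug 14:
  1845: Wed/Thu  1846: Thu/Fri  1847: Fri/Sat  1848: Sat/Mon ✓  1849: Mon/Tue  1850: Tue/Wed  1851: Wed/Thu  1852: Thu/Sat  1853: Sat/Sun  1854: Sun/Mon  1855: Mon/Tue  1856: Tue/Thu  1857: Thu/Fri  1858: Fri/Sat  1859: Sat/Sun  1860: Sun/Tue  1861: Tue/Wed  1862: Wed/Thu  1863: Thu/Fri  1864: Fri/Sun  1865: Sun/Mon  1866: Mon/Tue  1867: Tue/Wed  1868: Wed/Fri  1869: Fri/Sat  1870: Sat/Sun  1871: Sun/Mon
Both conditions hold in: 1848 — 1.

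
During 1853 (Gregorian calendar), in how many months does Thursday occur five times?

4

A month of length L has five Thursdays iff its first Thursday is on day ≤ L−28 (so day 1–3 in a 31-day month, 1–2 in a 30-day month, day 1 in a leap February).
Checking each month of 1853: Jan starts Sat (31d); Feb starts Tue (28d); Mar starts Tue (31d) ✓; Apr starts Fri (30d); May starts Sun (31d); Jun starts Wed (30d) ✓; Jul starts Fri (31d); Aug starts Mon (31d); Sep starts Thu (30d) ✓; Oct starts Sat (31d); Nov starts Tue (30d); Dec starts Thu (31d) ✓.
Five-Thursday months: March, June, September, December → 4.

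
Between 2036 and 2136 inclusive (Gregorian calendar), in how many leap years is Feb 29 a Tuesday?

3

Leap years in 2036–2136: 25 of them.
Feb 29 weekday advances by 5 (mod 7) from one leap year to the next four years later (or differs when a century non-leap intervenes).
Leap-day weekdays: 2036:Fri 2040:Wed 2044:Mon 2048:Sat 2052:Thu 2056:Tue✓ 2060:Sun 2064:Fri 2068:Wed 2072:Mon 2076:Sat 2080:Thu 2084:Tue✓ 2088:Sun 2092:Fri 2096:Wed 2104:Fri 2108:Wed 2112:Mon 2116:Sat 2120:Thu 2124:Tue✓ 2128:Sun 2132:Fri 2136:Wed
Tuesday: 2056, 2084, 2124 → 3.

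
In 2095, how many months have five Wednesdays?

A month of length L has five Wednesdays iff its first Wednesday is on day ≤ L−28 (so day 1–3 in a 31-day month, 1–2 in a 30-day month, day 1 in a leap February).
Checking each month of 2095: Jan starts Sat (31d); Feb starts Tue (28d); Mar starts Tue (31d) ✓; Apr starts Fri (30d); May starts Sun (31d); Jun starts Wed (30d) ✓; Jul starts Fri (31d); Aug starts Mon (31d) ✓; Sep starts Thu (30d); Oct starts Sat (31d); Nov starts Tue (30d) ✓; Dec starts Thu (31d).
Five-Wednesday months: March, June, August, November → 4.

4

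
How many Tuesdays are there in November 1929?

4

November 1929 has 30 days and begins on Friday.
The first Tuesday is November 5.
Tuesdays fall on 5, 12, 19, 26 — that's 4.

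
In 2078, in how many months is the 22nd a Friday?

2

Check the 22nd of each month of 2078: Jan 22: Sat, Feb 22: Tue, Mar 22: Tue, Apr 22: Fri, May 22: Sun, Jun 22: Wed, Jul 22: Fri, Aug 22: Mon, Sep 22: Thu, Oct 22: Sat, Nov 22: Tue, Dec 22: Thu.
Friday occurs in April, July — 2 months.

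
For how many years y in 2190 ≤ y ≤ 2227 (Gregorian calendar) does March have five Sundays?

March has 31 days; it has five Sundays when Sunday falls among the first (month-length − 28) days — i.e. when March 1 is one of Sunday/Saturday/Friday.
March 1 by year: 2190:Mon 2191:Tue 2192:Thu 2193:Fri✓ 2194:Sat✓ 2195:Sun✓ 2196:Tue 2197:Wed 2198:Thu 2199:Fri✓ 2200:Sat✓ 2201:Sun✓ 2202:Mon 2203:Tue 2204:Thu …(8 more)… 2213:Mon 2214:Tue 2215:Wed 2216:Fri✓ 2217:Sat✓ 2218:Sun✓ 2219:Mon 2220:Wed 2221:Thu 2222:Fri✓ 2223:Sat✓ 2224:Mon 2225:Tue 2226:Wed 2227:Thu
Years with five Sundays: 2193, 2194, 2195, 2199, 2200, 2201, 2205, 2206, 2207, 2211, 2212, 2216, 2217, 2218, 2222, 2223 → 16.

16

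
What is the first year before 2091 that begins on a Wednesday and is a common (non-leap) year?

2087

Jan 1 advances by 2 weekdays after a leap year and by 1 after a common year.
2091: Jan 1 is Monday.
2090: Sunday
2089: Saturday
2088: Thursday (leap)
2087: Wednesday
2087 begins on a Wednesday and is a common year.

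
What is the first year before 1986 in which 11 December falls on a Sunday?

From one year to the next, a fixed date's weekday advances by 1, or by 2 when a Feb 29 lies between the two dates.
1986: December 11 is Thursday.
1985: Wednesday (−1)
1984: Tuesday (−1)
1983: Sunday (−2)
11 December falls on a Sunday in 1983.

1983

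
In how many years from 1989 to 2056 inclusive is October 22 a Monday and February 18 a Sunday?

7

Check each year's weekday for October 22 and February 18:
  1989: Sun/Sat  1990: Mon/Sun ✓  1991: Tue/Mon  1992: Thu/Tue  1993: Fri/Thu  1994: Sat/Fri  1995: Sun/Sat  1996: Tue/Sun  1997: Wed/Tue  1998: Thu/Wed  1999: Fri/Thu  2000: Sun/Fri  2001: Mon/Sun ✓  2002: Tue/Mon  …(40 more)…  2043: Thu/Wed  2044: Sat/Thu  2045: Sun/Sat  2046: Mon/Sun ✓  2047: Tue/Mon  2048: Thu/Tue  2049: Fri/Thu  2050: Sat/Fri  2051: Sun/Sat  2052: Tue/Sun  2053: Wed/Tue  2054: Thu/Wed  2055: Fri/Thu  2056: Sun/Fri
Both conditions hold in: 1990, 2001, 2007, 2018, 2029, 2035, 2046 — 7.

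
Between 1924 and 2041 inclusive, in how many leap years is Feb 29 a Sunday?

4

Leap years in 1924–2041: 30 of them.
Feb 29 weekday advances by 5 (mod 7) from one leap year to the next four years later (or differs when a century non-leap intervenes).
Leap-day weekdays: 1924:Fri 1928:Wed 1932:Mon 1936:Sat 1940:Thu 1944:Tue 1948:Sun✓ 1952:Fri 1956:Wed 1960:Mon 1964:Sat 1968:Thu 1972:Tue …(4 more)… 1992:Sat 1996:Thu 2000:Tue 2004:Sun✓ 2008:Fri 2012:Wed 2016:Mon 2020:Sat 2024:Thu 2028:Tue 2032:Sun✓ 2036:Fri 2040:Wed
Sunday: 1948, 1976, 2004, 2032 → 4.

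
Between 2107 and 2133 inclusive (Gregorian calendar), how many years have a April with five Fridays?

7

April has 30 days; it has five Fridays when Friday falls among the first (month-length − 28) days — i.e. when April 1 is one of Friday/Thursday.
April 1 by year: 2107:Fri✓ 2108:Sun 2109:Mon 2110:Tue 2111:Wed 2112:Fri✓ 2113:Sat 2114:Sun 2115:Mon 2116:Wed 2117:Thu✓ 2118:Fri✓ 2119:Sat 2120:Mon 2121:Tue 2122:Wed 2123:Thu✓ 2124:Sat 2125:Sun 2126:Mon 2127:Tue 2128:Thu✓ 2129:Fri✓ 2130:Sat 2131:Sun 2132:Tue 2133:Wed
Years with five Fridays: 2107, 2112, 2117, 2118, 2123, 2128, 2129 → 7.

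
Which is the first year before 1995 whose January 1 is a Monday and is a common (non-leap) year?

1990

Jan 1 advances by 2 weekdays after a leap year and by 1 after a common year.
1995: Jan 1 is Sunday.
1994: Saturday
1993: Friday
1992: Wednesday (leap)
1991: Tuesday
1990: Monday
1990 begins on a Monday and is a common year.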